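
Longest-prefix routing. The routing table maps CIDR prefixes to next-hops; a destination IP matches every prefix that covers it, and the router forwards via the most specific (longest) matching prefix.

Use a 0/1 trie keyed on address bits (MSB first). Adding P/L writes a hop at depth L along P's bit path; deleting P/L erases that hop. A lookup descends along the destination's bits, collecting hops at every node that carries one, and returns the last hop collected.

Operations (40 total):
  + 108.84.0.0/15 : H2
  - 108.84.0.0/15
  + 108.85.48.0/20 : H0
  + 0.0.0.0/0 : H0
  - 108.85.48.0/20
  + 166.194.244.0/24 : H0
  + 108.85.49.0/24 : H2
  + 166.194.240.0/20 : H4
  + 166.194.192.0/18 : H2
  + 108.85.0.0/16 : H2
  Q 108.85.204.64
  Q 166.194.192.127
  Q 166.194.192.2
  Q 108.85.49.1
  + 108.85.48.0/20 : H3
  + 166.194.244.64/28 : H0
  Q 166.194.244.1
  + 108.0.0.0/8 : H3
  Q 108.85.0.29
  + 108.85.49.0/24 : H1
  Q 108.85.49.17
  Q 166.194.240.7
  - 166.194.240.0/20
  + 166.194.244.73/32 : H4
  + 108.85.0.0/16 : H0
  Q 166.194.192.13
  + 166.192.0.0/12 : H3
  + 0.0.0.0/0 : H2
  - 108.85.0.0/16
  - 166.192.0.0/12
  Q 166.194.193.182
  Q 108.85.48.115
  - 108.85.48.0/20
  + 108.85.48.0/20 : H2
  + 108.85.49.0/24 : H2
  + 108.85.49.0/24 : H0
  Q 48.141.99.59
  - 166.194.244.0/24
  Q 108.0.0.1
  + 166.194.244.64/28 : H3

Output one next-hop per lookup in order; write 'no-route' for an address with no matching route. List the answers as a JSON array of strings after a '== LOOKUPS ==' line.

Process each operation:
  add 108.84.0.0/15 -> H2 at depth 15
  - 108.84.0.0/15 clear@15
  add 108.85.48.0/20 -> H0 at depth 20
  add 0.0.0.0/0 -> H0 at depth 0
  - 108.85.48.0/20 clear@20
  add 166.194.244.0/24 -> H0 at depth 24
  add 108.85.49.0/24 -> H2 at depth 24
  add 166.194.240.0/20 -> H4 at depth 20
  add 166.194.192.0/18 -> H2 at depth 18
  add 108.85.0.0/16 -> H2 at depth 16
  ? 108.85.204.64  path d0:H0→d1:-→d2:-→d3:-→d4:-→d5:-→d6:-→d7:-→d8:-→d9:-→d10:-→d11:-→d12:-→d13:-→d14:-→d15:-→d16:H2  best=H2
  ? 166.194.192.127  path d0:H0→d1:-→d2:-→d3:-→d4:-→d5:-→d6:-→d7:-→d8:-→d9:-→d10:-→d11:-→d12:-→d13:-→d14:-→d15:-→d16:-→d17:-→d18:H2  best=H2
  ? 166.194.192.2  path d0:H0→d1:-→d2:-→d3:-→d4:-→d5:-→d6:-→d7:-→d8:-→d9:-→d10:-→d11:-→d12:-→d13:-→d14:-→d15:-→d16:-→d17:-→d18:H2  best=H2
  ? 108.85.49.1  path d0:H0→d1:-→d2:-→d3:-→d4:-→d5:-→d6:-→d7:-→d8:-→d9:-→d10:-→d11:-→d12:-→d13:-→d14:-→d15:-→d16:H2→d17:-→d18:-→d19:-→d20:-→d21:-→d22:-→d23:-→d24:H2  best=H2
  add 108.85.48.0/20 -> H3 at depth 20
  add 166.194.244.64/28 -> H0 at depth 28
  ? 166.194.244.1  path d0:H0→d1:-→d2:-→d3:-→d4:-→d5:-→d6:-→d7:-→d8:-→d9:-→d10:-→d11:-→d12:-→d13:-→d14:-→d15:-→d16:-→d17:-→d18:H2→d19:-→d20:H4→d21:-→d22:-→d23:-→d24:H0→d25:-  best=H0
  add 108.0.0.0/8 -> H3 at depth 8
  ? 108.85.0.29  path d0:H0→d1:-→d2:-→d3:-→d4:-→d5:-→d6:-→d7:-→d8:H3→d9:-→d10:-→d11:-→d12:-→d13:-→d14:-→d15:-→d16:H2→d17:-→d18:-  best=H2
  add 108.85.49.0/24 -> H1 at depth 24
  ? 108.85.49.17  path d0:H0→d1:-→d2:-→d3:-→d4:-→d5:-→d6:-→d7:-→d8:H3→d9:-→d10:-→d11:-→d12:-→d13:-→d14:-→d15:-→d16:H2→d17:-→d18:-→d19:-→d20:H3→d21:-→d22:-→d23:-→d24:H1  best=H1
  ? 166.194.240.7  path d0:H0→d1:-→d2:-→d3:-→d4:-→d5:-→d6:-→d7:-→d8:-→d9:-→d10:-→d11:-→d12:-→d13:-→d14:-→d15:-→d16:-→d17:-→d18:H2→d19:-→d20:H4→d21:-  best=H4
  - 166.194.240.0/20 clear@20
  add 166.194.244.73/32 -> H4 at depth 32
  add 108.85.0.0/16 -> H0 at depth 16
  ? 166.194.192.13  path d0:H0→d1:-→d2:-→d3:-→d4:-→d5:-→d6:-→d7:-→d8:-→d9:-→d10:-→d11:-→d12:-→d13:-→d14:-→d15:-→d16:-→d17:-→d18:H2  best=H2
  add 166.192.0.0/12 -> H3 at depth 12
  add 0.0.0.0/0 -> H2 at depth 0
  - 108.85.0.0/16 clear@16
  - 166.192.0.0/12 clear@12
  ? 166.194.193.182  path d0:H2→d1:-→d2:-→d3:-→d4:-→d5:-→d6:-→d7:-→d8:-→d9:-→d10:-→d11:-→d12:-→d13:-→d14:-→d15:-→d16:-→d17:-→d18:H2  best=H2
  ? 108.85.48.115  path d0:H2→d1:-→d2:-→d3:-→d4:-→d5:-→d6:-→d7:-→d8:H3→d9:-→d10:-→d11:-→d12:-→d13:-→d14:-→d15:-→d16:-→d17:-→d18:-→d19:-→d20:H3→d21:-→d22:-→d23:-  best=H3
  - 108.85.48.0/20 clear@20
  add 108.85.48.0/20 -> H2 at depth 20
  add 108.85.49.0/24 -> H2 at depth 24
  add 108.85.49.0/24 -> H0 at depth 24
  ? 48.141.99.59  path d0:H2→d1:-  best=H2
  - 166.194.244.0/24 clear@24
  ? 108.0.0.1  path d0:H2→d1:-→d2:-→d3:-→d4:-→d5:-→d6:-→d7:-→d8:H3→d9:-  best=H3
  add 166.194.244.64/28 -> H3 at depth 28

== LOOKUPS ==
["H2","H2","H2","H2","H0","H2","H1","H4","H2","H2","H3","H2","H3"]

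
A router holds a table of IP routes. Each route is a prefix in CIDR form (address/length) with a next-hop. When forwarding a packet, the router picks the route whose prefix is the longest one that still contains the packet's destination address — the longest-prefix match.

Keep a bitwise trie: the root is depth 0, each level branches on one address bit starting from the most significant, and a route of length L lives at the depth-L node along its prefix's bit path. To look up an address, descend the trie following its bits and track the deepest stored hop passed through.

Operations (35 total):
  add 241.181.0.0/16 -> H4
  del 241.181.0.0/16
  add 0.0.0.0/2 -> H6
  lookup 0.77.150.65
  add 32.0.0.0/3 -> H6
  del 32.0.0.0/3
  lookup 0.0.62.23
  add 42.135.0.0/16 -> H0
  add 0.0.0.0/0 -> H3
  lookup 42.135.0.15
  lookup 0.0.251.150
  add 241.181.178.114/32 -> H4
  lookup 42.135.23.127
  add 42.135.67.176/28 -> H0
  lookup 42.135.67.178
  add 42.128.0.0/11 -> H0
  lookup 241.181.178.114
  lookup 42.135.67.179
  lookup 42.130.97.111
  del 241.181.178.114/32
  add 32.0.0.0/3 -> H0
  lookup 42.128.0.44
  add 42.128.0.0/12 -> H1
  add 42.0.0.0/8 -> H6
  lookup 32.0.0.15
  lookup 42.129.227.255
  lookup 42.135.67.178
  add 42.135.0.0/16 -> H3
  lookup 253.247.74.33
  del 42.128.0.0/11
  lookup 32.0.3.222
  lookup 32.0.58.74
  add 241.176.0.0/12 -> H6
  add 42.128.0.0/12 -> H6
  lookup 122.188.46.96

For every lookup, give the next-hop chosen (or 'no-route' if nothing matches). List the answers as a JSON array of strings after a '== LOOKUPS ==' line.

Process each operation:
  add 241.181.0.0/16 -> H4 at depth 16
  del 241.181.0.0/16 (clear depth 16)
  add 0.0.0.0/2 -> H6 at depth 2
  ? 0.77.150.65  path d0:-→d1:-→d2:H6  best=H6
  add 32.0.0.0/3 -> H6 at depth 3
  del 32.0.0.0/3 (clear depth 3)
  ? 0.0.62.23  path d0:-→d1:-→d2:H6  best=H6
  add 42.135.0.0/16 -> H0 at depth 16
  add 0.0.0.0/0 -> H3 at depth 0
  ? 42.135.0.15  path d0:H3→d1:-→d2:H6→d3:-→d4:-→d5:-→d6:-→d7:-→d8:-→d9:-→d10:-→d11:-→d12:-→d13:-→d14:-→d15:-→d16:H0  best=H0
  ? 0.0.251.150  path d0:H3→d1:-→d2:H6  best=H6
  add 241.181.178.114/32 -> H4 at depth 32
  ? 42.135.23.127  path d0:H3→d1:-→d2:H6→d3:-→d4:-→d5:-→d6:-→d7:-→d8:-→d9:-→d10:-→d11:-→d12:-→d13:-→d14:-→d15:-→d16:H0  best=H0
  add 42.135.67.176/28 -> H0 at depth 28
  ? 42.135.67.178  path d0:H3→d1:-→d2:H6→d3:-→d4:-→d5:-→d6:-→d7:-→d8:-→d9:-→d10:-→d11:-→d12:-→d13:-→d14:-→d15:-→d16:H0→d17:-→d18:-→d19:-→d20:-→d21:-→d22:-→d23:-→d24:-→d25:-→d26:-→d27:-→d28:H0  best=H0
  add 42.128.0.0/11 -> H0 at depth 11
  ? 241.181.178.114  path d0:H3→d1:-→d2:-→d3:-→d4:-→d5:-→d6:-→d7:-→d8:-→d9:-→d10:-→d11:-→d12:-→d13:-→d14:-→d15:-→d16:-→d17:-→d18:-→d19:-→d20:-→d21:-→d22:-→d23:-→d24:-→d25:-→d26:-→d27:-→d28:-→d29:-→d30:-→d31:-→d32:H4  best=H4
  ? 42.135.67.179  path d0:H3→d1:-→d2:H6→d3:-→d4:-→d5:-→d6:-→d7:-→d8:-→d9:-→d10:-→d11:H0→d12:-→d13:-→d14:-→d15:-→d16:H0→d17:-→d18:-→d19:-→d20:-→d21:-→d22:-→d23:-→d24:-→d25:-→d26:-→d27:-→d28:H0  best=H0
  ? 42.130.97.111  path d0:H3→d1:-→d2:H6→d3:-→d4:-→d5:-→d6:-→d7:-→d8:-→d9:-→d10:-→d11:H0→d12:-→d13:-  best=H0
  del 241.181.178.114/32 (clear depth 32)
  add 32.0.0.0/3 -> H0 at depth 3
  ? 42.128.0.44  path d0:H3→d1:-→d2:H6→d3:H0→d4:-→d5:-→d6:-→d7:-→d8:-→d9:-→d10:-→d11:H0→d12:-→d13:-  best=H0
  add 42.128.0.0/12 -> H1 at depth 12
  add 42.0.0.0/8 -> H6 at depth 8
  ? 32.0.0.15  path d0:H3→d1:-→d2:H6→d3:H0→d4:-  best=H0
  ? 42.129.227.255  path d0:H3→d1:-→d2:H6→d3:H0→d4:-→d5:-→d6:-→d7:-→d8:H6→d9:-→d10:-→d11:H0→d12:H1→d13:-  best=H1
  ? 42.135.67.178  path d0:H3→d1:-→d2:H6→d3:H0→d4:-→d5:-→d6:-→d7:-→d8:H6→d9:-→d10:-→d11:H0→d12:H1→d13:-→d14:-→d15:-→d16:H0→d17:-→d18:-→d19:-→d20:-→d21:-→d22:-→d23:-→d24:-→d25:-→d26:-→d27:-→d28:H0  best=H0
  add 42.135.0.0/16 -> H3 at depth 16
  ? 253.247.74.33  path d0:H3→d1:-→d2:-→d3:-→d4:-  best=H3
  del 42.128.0.0/11 (clear depth 11)
  ? 32.0.3.222  path d0:H3→d1:-→d2:H6→d3:H0→d4:-  best=H0
  ? 32.0.58.74  path d0:H3→d1:-→d2:H6→d3:H0→d4:-  best=H0
  add 241.176.0.0/12 -> H6 at depth 12
  add 42.128.0.0/12 -> H6 at depth 12
  ? 122.188.46.96  path d0:H3→d1:-  best=H3

== LOOKUPS ==
["H6","H6","H0","H6","H0","H0","H4","H0","H0","H0","H0","H1","H0","H3","H0","H0","H3"]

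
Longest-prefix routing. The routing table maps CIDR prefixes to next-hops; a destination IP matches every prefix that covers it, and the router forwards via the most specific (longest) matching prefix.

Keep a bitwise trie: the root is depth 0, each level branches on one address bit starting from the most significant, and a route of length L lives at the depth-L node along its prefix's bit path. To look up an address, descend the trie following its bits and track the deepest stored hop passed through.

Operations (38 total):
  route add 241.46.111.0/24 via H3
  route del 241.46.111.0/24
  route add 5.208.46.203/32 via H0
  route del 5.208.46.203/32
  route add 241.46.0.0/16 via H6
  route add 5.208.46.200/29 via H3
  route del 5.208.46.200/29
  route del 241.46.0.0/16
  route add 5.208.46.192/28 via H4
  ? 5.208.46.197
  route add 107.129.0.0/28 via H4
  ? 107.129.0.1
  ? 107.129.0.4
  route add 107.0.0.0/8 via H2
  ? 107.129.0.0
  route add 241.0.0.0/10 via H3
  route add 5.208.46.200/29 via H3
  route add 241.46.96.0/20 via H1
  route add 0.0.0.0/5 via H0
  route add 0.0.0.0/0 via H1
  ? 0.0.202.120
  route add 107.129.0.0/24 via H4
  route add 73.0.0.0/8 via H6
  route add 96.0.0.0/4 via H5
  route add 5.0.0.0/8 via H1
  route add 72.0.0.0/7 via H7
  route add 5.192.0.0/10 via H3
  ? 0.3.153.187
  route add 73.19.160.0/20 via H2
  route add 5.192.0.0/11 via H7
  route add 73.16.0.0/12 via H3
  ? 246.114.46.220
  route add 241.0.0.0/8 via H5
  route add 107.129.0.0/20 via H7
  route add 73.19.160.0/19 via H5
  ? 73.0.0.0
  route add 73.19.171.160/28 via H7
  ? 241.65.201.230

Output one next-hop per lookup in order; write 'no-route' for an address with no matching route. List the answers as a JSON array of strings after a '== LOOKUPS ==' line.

Process each operation:
  add 241.46.111.0/24 -> H3 at depth 24
  - 241.46.111.0/24 clear@24
  add 5.208.46.203/32 -> H0 at depth 32
  - 5.208.46.203/32 clear@32
  add 241.46.0.0/16 -> H6 at depth 16
  add 5.208.46.200/29 -> H3 at depth 29
  - 5.208.46.200/29 clear@29
  - 241.46.0.0/16 clear@16
  add 5.208.46.192/28 -> H4 at depth 28
  ? 5.208.46.197  path d0:-→d1:-→d2:-→d3:-→d4:-→d5:-→d6:-→d7:-→d8:-→d9:-→d10:-→d11:-→d12:-→d13:-→d14:-→d15:-→d16:-→d17:-→d18:-→d19:-→d20:-→d21:-→d22:-→d23:-→d24:-→d25:-→d26:-→d27:-→d28:H4  best=H4
  add 107.129.0.0/28 -> H4 at depth 28
  ? 107.129.0.1  path d0:-→d1:-→d2:-→d3:-→d4:-→d5:-→d6:-→d7:-→d8:-→d9:-→d10:-→d11:-→d12:-→d13:-→d14:-→d15:-→d16:-→d17:-→d18:-→d19:-→d20:-→d21:-→d22:-→d23:-→d24:-→d25:-→d26:-→d27:-→d28:H4  best=H4
  ? 107.129.0.4  path d0:-→d1:-→d2:-→d3:-→d4:-→d5:-→d6:-→d7:-→d8:-→d9:-→d10:-→d11:-→d12:-→d13:-→d14:-→d15:-→d16:-→d17:-→d18:-→d19:-→d20:-→d21:-→d22:-→d23:-→d24:-→d25:-→d26:-→d27:-→d28:H4  best=H4
  add 107.0.0.0/8 -> H2 at depth 8
  ? 107.129.0.0  path d0:-→d1:-→d2:-→d3:-→d4:-→d5:-→d6:-→d7:-→d8:H2→d9:-→d10:-→d11:-→d12:-→d13:-→d14:-→d15:-→d16:-→d17:-→d18:-→d19:-→d20:-→d21:-→d22:-→d23:-→d24:-→d25:-→d26:-→d27:-→d28:H4  best=H4
  add 241.0.0.0/10 -> H3 at depth 10
  add 5.208.46.200/29 -> H3 at depth 29
  add 241.46.96.0/20 -> H1 at depth 20
  add 0.0.0.0/5 -> H0 at depth 5
  add 0.0.0.0/0 -> H1 at depth 0
  ? 0.0.202.120  path d0:H1→d1:-→d2:-→d3:-→d4:-→d5:H0  best=H0
  add 107.129.0.0/24 -> H4 at depth 24
  add 73.0.0.0/8 -> H6 at depth 8
  add 96.0.0.0/4 -> H5 at depth 4
  add 5.0.0.0/8 -> H1 at depth 8
  add 72.0.0.0/7 -> H7 at depth 7
  add 5.192.0.0/10 -> H3 at depth 10
  ? 0.3.153.187  path d0:H1→d1:-→d2:-→d3:-→d4:-→d5:H0  best=H0
  add 73.19.160.0/20 -> H2 at depth 20
  add 5.192.0.0/11 -> H7 at depth 11
  add 73.16.0.0/12 -> H3 at depth 12
  ? 246.114.46.220  path d0:H1→d1:-→d2:-→d3:-→d4:-→d5:-  best=H1
  add 241.0.0.0/8 -> H5 at depth 8
  add 107.129.0.0/20 -> H7 at depth 20
  add 73.19.160.0/19 -> H5 at depth 19
  ? 73.0.0.0  path d0:H1→d1:-→d2:-→d3:-→d4:-→d5:-→d6:-→d7:H7→d8:H6→d9:-→d10:-→d11:-  best=H6
  add 73.19.171.160/28 -> H7 at depth 28
  ? 241.65.201.230  path d0:H1→d1:-→d2:-→d3:-→d4:-→d5:-→d6:-→d7:-→d8:H5→d9:-  best=H5

== LOOKUPS ==
["H4","H4","H4","H4","H0","H0","H1","H6","H5"]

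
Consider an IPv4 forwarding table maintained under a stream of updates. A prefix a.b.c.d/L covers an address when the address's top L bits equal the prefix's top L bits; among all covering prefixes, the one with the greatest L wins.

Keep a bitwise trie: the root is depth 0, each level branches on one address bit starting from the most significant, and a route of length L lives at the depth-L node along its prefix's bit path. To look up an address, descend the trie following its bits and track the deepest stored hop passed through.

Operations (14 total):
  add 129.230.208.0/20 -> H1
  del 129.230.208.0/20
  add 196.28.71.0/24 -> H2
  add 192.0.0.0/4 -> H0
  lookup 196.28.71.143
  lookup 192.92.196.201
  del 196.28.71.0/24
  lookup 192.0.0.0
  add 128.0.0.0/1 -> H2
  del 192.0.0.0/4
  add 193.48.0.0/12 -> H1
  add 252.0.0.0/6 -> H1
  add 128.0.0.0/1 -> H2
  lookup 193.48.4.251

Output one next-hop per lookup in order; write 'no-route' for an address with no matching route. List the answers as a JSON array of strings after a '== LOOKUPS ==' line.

Apply in order:
  + 129.230.208.0/20 (H1) depth=20
  del 129.230.208.0/20 (clear depth 20)
  + 196.28.71.0/24 (H2) depth=24
  + 192.0.0.0/4 (H0) depth=4
  ? 196.28.71.143  path d0:-→d1:-→d2:-→d3:-→d4:H0→d5:-→d6:-→d7:-→d8:-→d9:-→d10:-→d11:-→d12:-→d13:-→d14:-→d15:-→d16:-→d17:-→d18:-→d19:-→d20:-→d21:-→d22:-→d23:-→d24:H2  best=H2
  ? 192.92.196.201  path d0:-→d1:-→d2:-→d3:-→d4:H0→d5:-  best=H0
  del 196.28.71.0/24 (clear depth 24)
  ? 192.0.0.0  path d0:-→d1:-→d2:-→d3:-→d4:H0→d5:-  best=H0
  + 128.0.0.0/1 (H2) depth=1
  del 192.0.0.0/4 (clear depth 4)
  + 193.48.0.0/12 (H1) depth=12
  + 252.0.0.0/6 (H1) depth=6
  + 128.0.0.0/1 (H2) depth=1
  ? 193.48.4.251  path d0:-→d1:H2→d2:-→d3:-→d4:-→d5:-→d6:-→d7:-→d8:-→d9:-→d10:-→d11:-→d12:H1  best=H1

== LOOKUPS ==
["H2","H0","H0","H1"]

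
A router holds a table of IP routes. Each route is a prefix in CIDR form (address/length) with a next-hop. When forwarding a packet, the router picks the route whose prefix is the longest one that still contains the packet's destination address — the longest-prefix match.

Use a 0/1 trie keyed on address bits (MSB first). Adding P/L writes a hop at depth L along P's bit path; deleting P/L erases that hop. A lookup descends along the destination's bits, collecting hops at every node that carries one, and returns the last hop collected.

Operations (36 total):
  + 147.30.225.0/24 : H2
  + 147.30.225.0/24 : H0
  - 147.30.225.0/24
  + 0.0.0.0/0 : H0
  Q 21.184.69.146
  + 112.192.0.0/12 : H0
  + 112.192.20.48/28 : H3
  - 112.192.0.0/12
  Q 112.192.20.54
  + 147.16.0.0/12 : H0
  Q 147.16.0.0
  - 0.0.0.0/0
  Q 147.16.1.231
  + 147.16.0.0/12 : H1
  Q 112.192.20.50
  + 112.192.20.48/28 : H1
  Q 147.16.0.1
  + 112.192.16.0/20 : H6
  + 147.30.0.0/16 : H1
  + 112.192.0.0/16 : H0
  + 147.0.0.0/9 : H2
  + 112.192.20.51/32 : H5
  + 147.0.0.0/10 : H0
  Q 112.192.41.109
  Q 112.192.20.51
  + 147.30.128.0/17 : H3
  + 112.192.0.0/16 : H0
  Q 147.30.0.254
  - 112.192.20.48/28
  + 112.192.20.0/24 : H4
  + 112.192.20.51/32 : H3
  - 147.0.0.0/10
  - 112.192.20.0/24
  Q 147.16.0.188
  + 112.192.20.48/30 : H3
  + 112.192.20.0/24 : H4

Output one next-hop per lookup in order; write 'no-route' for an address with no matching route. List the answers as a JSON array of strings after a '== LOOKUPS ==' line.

Apply in order:
  add 147.30.225.0/24 -> H2 at depth 24
  add 147.30.225.0/24 -> H0 at depth 24
  - 147.30.225.0/24 clear@24
  add 0.0.0.0/0 -> H0 at depth 0
  Q 21.184.69.146: descend ε ; hops seen [H0] ; pick H0
  add 112.192.0.0/12 -> H0 at depth 12
  add 112.192.20.48/28 -> H3 at depth 28
  - 112.192.0.0/12 clear@12
  Q 112.192.20.54: descend 0111000011000000000101000011 ; hops seen [H0,H3] ; pick H3
  add 147.16.0.0/12 -> H0 at depth 12
  Q 147.16.0.0: descend 100100110001 ; hops seen [H0,H0] ; pick H0
  - 0.0.0.0/0 clear@0
  Q 147.16.1.231: descend 100100110001 ; hops seen [H0] ; pick H0
  add 147.16.0.0/12 -> H1 at depth 12
  Q 112.192.20.50: descend 0111000011000000000101000011 ; hops seen [H3] ; pick H3
  add 112.192.20.48/28 -> H1 at depth 28
  Q 147.16.0.1: descend 100100110001 ; hops seen [H1] ; pick H1
  add 112.192.16.0/20 -> H6 at depth 20
  add 147.30.0.0/16 -> H1 at depth 16
  add 112.192.0.0/16 -> H0 at depth 16
  add 147.0.0.0/9 -> H2 at depth 9
  add 112.192.20.51/32 -> H5 at depth 32
  add 147.0.0.0/10 -> H0 at depth 10
  Q 112.192.41.109: descend 011100001100000000 ; hops seen [H0] ; pick H0
  Q 112.192.20.51: descend 01110000110000000001010000110011 ; hops seen [H0,H6,H1,H5] ; pick H5
  add 147.30.128.0/17 -> H3 at depth 17
  add 112.192.0.0/16 -> H0 at depth 16
  Q 147.30.0.254: descend 1001001100011110 ; hops seen [H2,H0,H1,H1] ; pick H1
  - 112.192.20.48/28 clear@28
  add 112.192.20.0/24 -> H4 at depth 24
  add 112.192.20.51/32 -> H3 at depth 32
  - 147.0.0.0/10 clear@10
  - 112.192.20.0/24 clear@24
  Q 147.16.0.188: descend 100100110001 ; hops seen [H2,H1] ; pick H1
  add 112.192.20.48/30 -> H3 at depth 30
  add 112.192.20.0/24 -> H4 at depth 24

== LOOKUPS ==
["H0","H3","H0","H0","H3","H1","H0","H5","H1","H1"]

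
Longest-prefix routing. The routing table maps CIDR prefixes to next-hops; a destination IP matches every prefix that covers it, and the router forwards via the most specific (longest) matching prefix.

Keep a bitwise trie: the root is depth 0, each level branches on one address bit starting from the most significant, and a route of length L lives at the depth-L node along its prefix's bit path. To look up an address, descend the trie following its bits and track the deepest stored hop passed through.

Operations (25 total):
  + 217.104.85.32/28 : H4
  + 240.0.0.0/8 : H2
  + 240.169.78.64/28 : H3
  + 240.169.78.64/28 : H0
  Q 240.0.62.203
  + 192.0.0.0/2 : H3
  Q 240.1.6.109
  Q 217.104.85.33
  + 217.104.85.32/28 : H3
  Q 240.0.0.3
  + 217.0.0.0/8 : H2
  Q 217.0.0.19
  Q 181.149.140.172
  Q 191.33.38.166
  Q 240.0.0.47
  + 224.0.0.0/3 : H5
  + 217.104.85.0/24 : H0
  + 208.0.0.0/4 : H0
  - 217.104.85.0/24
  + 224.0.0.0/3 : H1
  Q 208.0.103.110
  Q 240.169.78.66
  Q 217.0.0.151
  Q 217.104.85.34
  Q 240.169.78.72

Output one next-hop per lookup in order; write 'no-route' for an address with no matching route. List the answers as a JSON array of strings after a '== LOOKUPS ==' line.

Process each operation:
  + 217.104.85.32/28 (H4) depth=28
  + 240.0.0.0/8 (H2) depth=8
  + 240.169.78.64/28 (H3) depth=28
  + 240.169.78.64/28 (H0) depth=28
  lookup 240.0.62.203: bits 11110000 walk d0:-→d1:-→d2:-→d3:-→d4:-→d5:-→d6:-→d7:-→d8:H2 -> H2
  + 192.0.0.0/2 (H3) depth=2
  lookup 240.1.6.109: bits 11110000 walk d0:-→d1:-→d2:H3→d3:-→d4:-→d5:-→d6:-→d7:-→d8:H2 -> H2
  lookup 217.104.85.33: bits 1101100101101000010101010010 walk d0:-→d1:-→d2:H3→d3:-→d4:-→d5:-→d6:-→d7:-→d8:-→d9:-→d10:-→d11:-→d12:-→d13:-→d14:-→d15:-→d16:-→d17:-→d18:-→d19:-→d20:-→d21:-→d22:-→d23:-→d24:-→d25:-→d26:-→d27:-→d28:H4 -> H4
  + 217.104.85.32/28 (H3) depth=28
  lookup 240.0.0.3: bits 11110000 walk d0:-→d1:-→d2:H3→d3:-→d4:-→d5:-→d6:-→d7:-→d8:H2 -> H2
  + 217.0.0.0/8 (H2) depth=8
  lookup 217.0.0.19: bits 110110010 walk d0:-→d1:-→d2:H3→d3:-→d4:-→d5:-→d6:-→d7:-→d8:H2→d9:- -> H2
  lookup 181.149.140.172: bits 1 walk d0:-→d1:- -> no-route
  lookup 191.33.38.166: bits 1 walk d0:-→d1:- -> no-route
  lookup 240.0.0.47: bits 11110000 walk d0:-→d1:-→d2:H3→d3:-→d4:-→d5:-→d6:-→d7:-→d8:H2 -> H2
  + 224.0.0.0/3 (H5) depth=3
  + 217.104.85.0/24 (H0) depth=24
  + 208.0.0.0/4 (H0) depth=4
  del 217.104.85.0/24 (clear depth 24)
  + 224.0.0.0/3 (H1) depth=3
  lookup 208.0.103.110: bits 1101 walk d0:-→d1:-→d2:H3→d3:-→d4:H0 -> H0
  lookup 240.169.78.66: bits 1111000010101001010011100100 walk d0:-→d1:-→d2:H3→d3:H1→d4:-→d5:-→d6:-→d7:-→d8:H2→d9:-→d10:-→d11:-→d12:-→d13:-→d14:-→d15:-→d16:-→d17:-→d18:-→d19:-→d20:-→d21:-→d22:-→d23:-→d24:-→d25:-→d26:-→d27:-→d28:H0 -> H0
  lookup 217.0.0.151: bits 110110010 walk d0:-→d1:-→d2:H3→d3:-→d4:H0→d5:-→d6:-→d7:-→d8:H2→d9:- -> H2
  lookup 217.104.85.34: bits 1101100101101000010101010010 walk d0:-→d1:-→d2:H3→d3:-→d4:H0→d5:-→d6:-→d7:-→d8:H2→d9:-→d10:-→d11:-→d12:-→d13:-→d14:-→d15:-→d16:-→d17:-→d18:-→d19:-→d20:-→d21:-→d22:-→d23:-→d24:-→d25:-→d26:-→d27:-→d28:H3 -> H3
  lookup 240.169.78.72: bits 1111000010101001010011100100 walk d0:-→d1:-→d2:H3→d3:H1→d4:-→d5:-→d6:-→d7:-→d8:H2→d9:-→d10:-→d11:-→d12:-→d13:-→d14:-→d15:-→d16:-→d17:-→d18:-→d19:-→d20:-→d21:-→d22:-→d23:-→d24:-→d25:-→d26:-→d27:-→d28:H0 -> H0

== LOOKUPS ==
["H2","H2","H4","H2","H2","no-route","no-route","H2","H0","H0","H2","H3","H0"]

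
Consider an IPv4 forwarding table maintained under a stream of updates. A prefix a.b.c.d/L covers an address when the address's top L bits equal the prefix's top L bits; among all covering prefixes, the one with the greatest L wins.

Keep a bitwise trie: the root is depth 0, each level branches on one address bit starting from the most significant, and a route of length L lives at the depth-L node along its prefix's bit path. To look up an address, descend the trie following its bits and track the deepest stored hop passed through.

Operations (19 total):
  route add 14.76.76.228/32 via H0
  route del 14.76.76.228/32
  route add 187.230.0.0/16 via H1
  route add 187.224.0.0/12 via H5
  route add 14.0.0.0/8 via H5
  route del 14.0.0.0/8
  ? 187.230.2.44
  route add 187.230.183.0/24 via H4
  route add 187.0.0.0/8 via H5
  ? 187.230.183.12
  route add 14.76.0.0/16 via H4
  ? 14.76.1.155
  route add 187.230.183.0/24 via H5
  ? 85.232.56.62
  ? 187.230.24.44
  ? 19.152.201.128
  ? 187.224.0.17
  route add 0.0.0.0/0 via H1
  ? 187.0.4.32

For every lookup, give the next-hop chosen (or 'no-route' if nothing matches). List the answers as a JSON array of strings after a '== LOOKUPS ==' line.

Trace:
  add 14.76.76.228/32 -> H0 at depth 32
  - 14.76.76.228/32 clear@32
  add 187.230.0.0/16 -> H1 at depth 16
  add 187.224.0.0/12 -> H5 at depth 12
  add 14.0.0.0/8 -> H5 at depth 8
  - 14.0.0.0/8 clear@8
  ? 187.230.2.44  path d0:-→d1:-→d2:-→d3:-→d4:-→d5:-→d6:-→d7:-→d8:-→d9:-→d10:-→d11:-→d12:H5→d13:-→d14:-→d15:-→d16:H1  best=H1
  add 187.230.183.0/24 -> H4 at depth 24
  add 187.0.0.0/8 -> H5 at depth 8
  ? 187.230.183.12  path d0:-→d1:-→d2:-→d3:-→d4:-→d5:-→d6:-→d7:-→d8:H5→d9:-→d10:-→d11:-→d12:H5→d13:-→d14:-→d15:-→d16:H1→d17:-→d18:-→d19:-→d20:-→d21:-→d22:-→d23:-→d24:H4  best=H4
  add 14.76.0.0/16 -> H4 at depth 16
  ? 14.76.1.155  path d0:-→d1:-→d2:-→d3:-→d4:-→d5:-→d6:-→d7:-→d8:-→d9:-→d10:-→d11:-→d12:-→d13:-→d14:-→d15:-→d16:H4→d17:-  best=H4
  add 187.230.183.0/24 -> H5 at depth 24
  ? 85.232.56.62  path d0:-→d1:-  best=no-route
  ? 187.230.24.44  path d0:-→d1:-→d2:-→d3:-→d4:-→d5:-→d6:-→d7:-→d8:H5→d9:-→d10:-→d11:-→d12:H5→d13:-→d14:-→d15:-→d16:H1  best=H1
  ? 19.152.201.128  path d0:-→d1:-→d2:-→d3:-  best=no-route
  ? 187.224.0.17  path d0:-→d1:-→d2:-→d3:-→d4:-→d5:-→d6:-→d7:-→d8:H5→d9:-→d10:-→d11:-→d12:H5→d13:-  best=H5
  add 0.0.0.0/0 -> H1 at depth 0
  ? 187.0.4.32  path d0:H1→d1:-→d2:-→d3:-→d4:-→d5:-→d6:-→d7:-→d8:H5  best=H5

== LOOKUPS ==
["H1","H4","H4","no-route","H1","no-route","H5","H5"]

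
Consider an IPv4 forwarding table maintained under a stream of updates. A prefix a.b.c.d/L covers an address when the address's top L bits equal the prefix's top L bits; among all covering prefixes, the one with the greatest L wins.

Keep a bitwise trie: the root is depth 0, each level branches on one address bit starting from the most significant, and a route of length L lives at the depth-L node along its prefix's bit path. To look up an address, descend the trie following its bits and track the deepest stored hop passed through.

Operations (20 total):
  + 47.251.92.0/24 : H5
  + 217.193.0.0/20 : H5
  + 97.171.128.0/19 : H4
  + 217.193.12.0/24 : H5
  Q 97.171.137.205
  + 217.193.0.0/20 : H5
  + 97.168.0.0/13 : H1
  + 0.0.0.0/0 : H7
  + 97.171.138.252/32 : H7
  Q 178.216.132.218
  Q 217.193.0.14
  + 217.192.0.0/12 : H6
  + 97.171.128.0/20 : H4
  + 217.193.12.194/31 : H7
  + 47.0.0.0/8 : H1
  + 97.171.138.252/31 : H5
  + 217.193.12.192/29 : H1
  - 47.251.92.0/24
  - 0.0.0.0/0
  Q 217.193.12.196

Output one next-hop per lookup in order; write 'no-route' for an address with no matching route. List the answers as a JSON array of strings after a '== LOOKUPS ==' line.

Trace:
  + 47.251.92.0/24 (H5) depth=24
  + 217.193.0.0/20 (H5) depth=20
  + 97.171.128.0/19 (H4) depth=19
  + 217.193.12.0/24 (H5) depth=24
  ? 97.171.137.205  path d0:-→d1:-→d2:-→d3:-→d4:-→d5:-→d6:-→d7:-→d8:-→d9:-→d10:-→d11:-→d12:-→d13:-→d14:-→d15:-→d16:-→d17:-→d18:-→d19:H4  best=H4
  + 217.193.0.0/20 (H5) depth=20
  + 97.168.0.0/13 (H1) depth=13
  + 0.0.0.0/0 (H7) depth=0
  + 97.171.138.252/32 (H7) depth=32
  ? 178.216.132.218  path d0:H7→d1:-  best=H7
  ? 217.193.0.14  path d0:H7→d1:-→d2:-→d3:-→d4:-→d5:-→d6:-→d7:-→d8:-→d9:-→d10:-→d11:-→d12:-→d13:-→d14:-→d15:-→d16:-→d17:-→d18:-→d19:-→d20:H5  best=H5
  + 217.192.0.0/12 (H6) depth=12
  + 97.171.128.0/20 (H4) depth=20
  + 217.193.12.194/31 (H7) depth=31
  + 47.0.0.0/8 (H1) depth=8
  + 97.171.138.252/31 (H5) depth=31
  + 217.193.12.192/29 (H1) depth=29
  - 47.251.92.0/24 clear@24
  - 0.0.0.0/0 clear@0
  ? 217.193.12.196  path d0:-→d1:-→d2:-→d3:-→d4:-→d5:-→d6:-→d7:-→d8:-→d9:-→d10:-→d11:-→d12:H6→d13:-→d14:-→d15:-→d16:-→d17:-→d18:-→d19:-→d20:H5→d21:-→d22:-→d23:-→d24:H5→d25:-→d26:-→d27:-→d28:-→d29:H1  best=H1

== LOOKUPS ==
["H4","H7","H5","H1"]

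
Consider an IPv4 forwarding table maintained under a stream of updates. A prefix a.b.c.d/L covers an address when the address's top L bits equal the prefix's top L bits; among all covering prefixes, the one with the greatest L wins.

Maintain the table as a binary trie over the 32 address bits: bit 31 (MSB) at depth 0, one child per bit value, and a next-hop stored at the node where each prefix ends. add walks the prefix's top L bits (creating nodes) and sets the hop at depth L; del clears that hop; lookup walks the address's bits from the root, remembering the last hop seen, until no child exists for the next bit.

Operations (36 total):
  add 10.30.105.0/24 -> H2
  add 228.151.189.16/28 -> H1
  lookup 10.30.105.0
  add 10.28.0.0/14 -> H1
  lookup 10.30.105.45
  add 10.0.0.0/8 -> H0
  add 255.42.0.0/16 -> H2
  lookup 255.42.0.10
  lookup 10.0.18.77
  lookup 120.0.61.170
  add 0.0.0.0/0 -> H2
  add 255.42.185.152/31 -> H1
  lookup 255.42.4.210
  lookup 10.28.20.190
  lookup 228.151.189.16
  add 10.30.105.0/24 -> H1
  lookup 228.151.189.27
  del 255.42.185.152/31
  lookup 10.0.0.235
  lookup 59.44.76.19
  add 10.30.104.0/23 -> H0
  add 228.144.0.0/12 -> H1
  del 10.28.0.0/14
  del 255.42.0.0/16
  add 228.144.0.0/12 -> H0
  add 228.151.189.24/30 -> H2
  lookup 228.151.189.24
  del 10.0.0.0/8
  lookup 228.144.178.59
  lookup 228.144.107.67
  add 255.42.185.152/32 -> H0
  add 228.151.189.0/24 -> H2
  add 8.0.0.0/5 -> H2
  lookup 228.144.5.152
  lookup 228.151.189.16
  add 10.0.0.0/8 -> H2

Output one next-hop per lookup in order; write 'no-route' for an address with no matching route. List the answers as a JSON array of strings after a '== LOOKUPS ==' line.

Process each operation:
  + 10.30.105.0/24 (H2) depth=24
  + 228.151.189.16/28 (H1) depth=28
  lookup 10.30.105.0: bits 000010100001111001101001 walk d0:-→d1:-→d2:-→d3:-→d4:-→d5:-→d6:-→d7:-→d8:-→d9:-→d10:-→d11:-→d12:-→d13:-→d14:-→d15:-→d16:-→d17:-→d18:-→d19:-→d20:-→d21:-→d22:-→d23:-→d24:H2 -> H2
  + 10.28.0.0/14 (H1) depth=14
  lookup 10.30.105.45: bits 000010100001111001101001 walk d0:-→d1:-→d2:-→d3:-→d4:-→d5:-→d6:-→d7:-→d8:-→d9:-→d10:-→d11:-→d12:-→d13:-→d14:H1→d15:-→d16:-→d17:-→d18:-→d19:-→d20:-→d21:-→d22:-→d23:-→d24:H2 -> H2
  + 10.0.0.0/8 (H0) depth=8
  + 255.42.0.0/16 (H2) depth=16
  lookup 255.42.0.10: bits 1111111100101010 walk d0:-→d1:-→d2:-→d3:-→d4:-→d5:-→d6:-→d7:-→d8:-→d9:-→d10:-→d11:-→d12:-→d13:-→d14:-→d15:-→d16:H2 -> H2
  lookup 10.0.18.77: bits 00001010000 walk d0:-→d1:-→d2:-→d3:-→d4:-→d5:-→d6:-→d7:-→d8:H0→d9:-→d10:-→d11:- -> H0
  lookup 120.0.61.170: bits 0 walk d0:-→d1:- -> no-route
  + 0.0.0.0/0 (H2) depth=0
  + 255.42.185.152/31 (H1) depth=31
  lookup 255.42.4.210: bits 1111111100101010 walk d0:H2→d1:-→d2:-→d3:-→d4:-→d5:-→d6:-→d7:-→d8:-→d9:-→d10:-→d11:-→d12:-→d13:-→d14:-→d15:-→d16:H2 -> H2
  lookup 10.28.20.190: bits 00001010000111 walk d0:H2→d1:-→d2:-→d3:-→d4:-→d5:-→d6:-→d7:-→d8:H0→d9:-→d10:-→d11:-→d12:-→d13:-→d14:H1 -> H1
  lookup 228.151.189.16: bits 1110010010010111101111010001 walk d0:H2→d1:-→d2:-→d3:-→d4:-→d5:-→d6:-→d7:-→d8:-→d9:-→d10:-→d11:-→d12:-→d13:-→d14:-→d15:-→d16:-→d17:-→d18:-→d19:-→d20:-→d21:-→d22:-→d23:-→d24:-→d25:-→d26:-→d27:-→d28:H1 -> H1
  + 10.30.105.0/24 (H1) depth=24
  lookup 228.151.189.27: bits 1110010010010111101111010001 walk d0:H2→d1:-→d2:-→d3:-→d4:-→d5:-→d6:-→d7:-→d8:-→d9:-→d10:-→d11:-→d12:-→d13:-→d14:-→d15:-→d16:-→d17:-→d18:-→d19:-→d20:-→d21:-→d22:-→d23:-→d24:-→d25:-→d26:-→d27:-→d28:H1 -> H1
  - 255.42.185.152/31 clear@31
  lookup 10.0.0.235: bits 00001010000 walk d0:H2→d1:-→d2:-→d3:-→d4:-→d5:-→d6:-→d7:-→d8:H0→d9:-→d10:-→d11:- -> H0
  lookup 59.44.76.19: bits 00 walk d0:H2→d1:-→d2:- -> H2
  + 10.30.104.0/23 (H0) depth=23
  + 228.144.0.0/12 (H1) depth=12
  - 10.28.0.0/14 clear@14
  - 255.42.0.0/16 clear@16
  + 228.144.0.0/12 (H0) depth=12
  + 228.151.189.24/30 (H2) depth=30
  lookup 228.151.189.24: bits 111001001001011110111101000110 walk d0:H2→d1:-→d2:-→d3:-→d4:-→d5:-→d6:-→d7:-→d8:-→d9:-→d10:-→d11:-→d12:H0→d13:-→d14:-→d15:-→d16:-→d17:-→d18:-→d19:-→d20:-→d21:-→d22:-→d23:-→d24:-→d25:-→d26:-→d27:-→d28:H1→d29:-→d30:H2 -> H2
  - 10.0.0.0/8 clear@8
  lookup 228.144.178.59: bits 1110010010010 walk d0:H2→d1:-→d2:-→d3:-→d4:-→d5:-→d6:-→d7:-→d8:-→d9:-→d10:-→d11:-→d12:H0→d13:- -> H0
  lookup 228.144.107.67: bits 1110010010010 walk d0:H2→d1:-→d2:-→d3:-→d4:-→d5:-→d6:-→d7:-→d8:-→d9:-→d10:-→d11:-→d12:H0→d13:- -> H0
  + 255.42.185.152/32 (H0) depth=32
  + 228.151.189.0/24 (H2) depth=24
  + 8.0.0.0/5 (H2) depth=5
  lookup 228.144.5.152: bits 1110010010010 walk d0:H2→d1:-→d2:-→d3:-→d4:-→d5:-→d6:-→d7:-→d8:-→d9:-→d10:-→d11:-→d12:H0→d13:- -> H0
  lookup 228.151.189.16: bits 1110010010010111101111010001 walk d0:H2→d1:-→d2:-→d3:-→d4:-→d5:-→d6:-→d7:-→d8:-→d9:-→d10:-→d11:-→d12:H0→d13:-→d14:-→d15:-→d16:-→d17:-→d18:-→d19:-→d20:-→d21:-→d22:-→d23:-→d24:H2→d25:-→d26:-→d27:-→d28:H1 -> H1
  + 10.0.0.0/8 (H2) depth=8

== LOOKUPS ==
["H2","H2","H2","H0","no-route","H2","H1","H1","H1","H0","H2","H2","H0","H0","H0","H1"]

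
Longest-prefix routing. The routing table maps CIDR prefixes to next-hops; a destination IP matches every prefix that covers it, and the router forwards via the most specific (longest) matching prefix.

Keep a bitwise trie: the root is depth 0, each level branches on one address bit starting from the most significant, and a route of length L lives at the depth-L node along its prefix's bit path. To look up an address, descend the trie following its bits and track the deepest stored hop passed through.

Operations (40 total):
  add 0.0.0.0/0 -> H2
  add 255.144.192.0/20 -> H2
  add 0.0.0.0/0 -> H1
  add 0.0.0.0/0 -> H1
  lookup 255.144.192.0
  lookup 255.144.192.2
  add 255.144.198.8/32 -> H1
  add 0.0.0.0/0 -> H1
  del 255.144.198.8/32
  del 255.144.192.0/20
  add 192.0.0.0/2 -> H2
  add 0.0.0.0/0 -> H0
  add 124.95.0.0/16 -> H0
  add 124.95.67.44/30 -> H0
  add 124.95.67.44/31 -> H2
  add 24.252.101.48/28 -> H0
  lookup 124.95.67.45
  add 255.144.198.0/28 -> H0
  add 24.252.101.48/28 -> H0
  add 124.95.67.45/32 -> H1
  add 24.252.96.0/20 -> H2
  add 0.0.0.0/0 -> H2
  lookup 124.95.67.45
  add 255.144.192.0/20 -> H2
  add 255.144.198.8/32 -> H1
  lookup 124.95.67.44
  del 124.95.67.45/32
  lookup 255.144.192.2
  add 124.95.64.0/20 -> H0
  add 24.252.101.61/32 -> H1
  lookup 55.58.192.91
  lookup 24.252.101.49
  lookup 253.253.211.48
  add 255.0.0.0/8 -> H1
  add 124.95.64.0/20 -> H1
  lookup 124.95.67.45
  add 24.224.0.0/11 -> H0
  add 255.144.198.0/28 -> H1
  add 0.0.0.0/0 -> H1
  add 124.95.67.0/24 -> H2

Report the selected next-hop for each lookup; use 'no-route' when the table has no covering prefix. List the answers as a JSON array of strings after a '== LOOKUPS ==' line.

Apply in order:
  add 0.0.0.0/0 -> H2 at depth 0
  add 255.144.192.0/20 -> H2 at depth 20
  add 0.0.0.0/0 -> H1 at depth 0
  add 0.0.0.0/0 -> H1 at depth 0
  lookup 255.144.192.0: bits 11111111100100001100 walk d0:H1→d1:-→d2:-→d3:-→d4:-→d5:-→d6:-→d7:-→d8:-→d9:-→d10:-→d11:-→d12:-→d13:-→d14:-→d15:-→d16:-→d17:-→d18:-→d19:-→d20:H2 -> H2
  lookup 255.144.192.2: bits 11111111100100001100 walk d0:H1→d1:-→d2:-→d3:-→d4:-→d5:-→d6:-→d7:-→d8:-→d9:-→d10:-→d11:-→d12:-→d13:-→d14:-→d15:-→d16:-→d17:-→d18:-→d19:-→d20:H2 -> H2
  add 255.144.198.8/32 -> H1 at depth 32
  add 0.0.0.0/0 -> H1 at depth 0
  - 255.144.198.8/32 clear@32
  - 255.144.192.0/20 clear@20
  add 192.0.0.0/2 -> H2 at depth 2
  add 0.0.0.0/0 -> H0 at depth 0
  add 124.95.0.0/16 -> H0 at depth 16
  add 124.95.67.44/30 -> H0 at depth 30
  add 124.95.67.44/31 -> H2 at depth 31
  add 24.252.101.48/28 -> H0 at depth 28
  lookup 124.95.67.45: bits 0111110001011111010000110010110 walk d0:H0→d1:-→d2:-→d3:-→d4:-→d5:-→d6:-→d7:-→d8:-→d9:-→d10:-→d11:-→d12:-→d13:-→d14:-→d15:-→d16:H0→d17:-→d18:-→d19:-→d20:-→d21:-→d22:-→d23:-→d24:-→d25:-→d26:-→d27:-→d28:-→d29:-→d30:H0→d31:H2 -> H2
  add 255.144.198.0/28 -> H0 at depth 28
  add 24.252.101.48/28 -> H0 at depth 28
  add 124.95.67.45/32 -> H1 at depth 32
  add 24.252.96.0/20 -> H2 at depth 20
  add 0.0.0.0/0 -> H2 at depth 0
  lookup 124.95.67.45: bits 01111100010111110100001100101101 walk d0:H2→d1:-→d2:-→d3:-→d4:-→d5:-→d6:-→d7:-→d8:-→d9:-→d10:-→d11:-→d12:-→d13:-→d14:-→d15:-→d16:H0→d17:-→d18:-→d19:-→d20:-→d21:-→d22:-→d23:-→d24:-→d25:-→d26:-→d27:-→d28:-→d29:-→d30:H0→d31:H2→d32:H1 -> H1
  add 255.144.192.0/20 -> H2 at depth 20
  add 255.144.198.8/32 -> H1 at depth 32
  lookup 124.95.67.44: bits 0111110001011111010000110010110 walk d0:H2→d1:-→d2:-→d3:-→d4:-→d5:-→d6:-→d7:-→d8:-→d9:-→d10:-→d11:-→d12:-→d13:-→d14:-→d15:-→d16:H0→d17:-→d18:-→d19:-→d20:-→d21:-→d22:-→d23:-→d24:-→d25:-→d26:-→d27:-→d28:-→d29:-→d30:H0→d31:H2 -> H2
  - 124.95.67.45/32 clear@32
  lookup 255.144.192.2: bits 111111111001000011000 walk d0:H2→d1:-→d2:H2→d3:-→d4:-→d5:-→d6:-→d7:-→d8:-→d9:-→d10:-→d11:-→d12:-→d13:-→d14:-→d15:-→d16:-→d17:-→d18:-→d19:-→d20:H2→d21:- -> H2
  add 124.95.64.0/20 -> H0 at depth 20
  add 24.252.101.61/32 -> H1 at depth 32
  lookup 55.58.192.91: bits 00 walk d0:H2→d1:-→d2:- -> H2
  lookup 24.252.101.49: bits 0001100011111100011001010011 walk d0:H2→d1:-→d2:-→d3:-→d4:-→d5:-→d6:-→d7:-→d8:-→d9:-→d10:-→d11:-→d12:-→d13:-→d14:-→d15:-→d16:-→d17:-→d18:-→d19:-→d20:H2→d21:-→d22:-→d23:-→d24:-→d25:-→d26:-→d27:-→d28:H0 -> H0
  lookup 253.253.211.48: bits 111111 walk d0:H2→d1:-→d2:H2→d3:-→d4:-→d5:-→d6:- -> H2
  add 255.0.0.0/8 -> H1 at depth 8
  add 124.95.64.0/20 -> H1 at depth 20
  lookup 124.95.67.45: bits 01111100010111110100001100101101 walk d0:H2→d1:-→d2:-→d3:-→d4:-→d5:-→d6:-→d7:-→d8:-→d9:-→d10:-→d11:-→d12:-→d13:-→d14:-→d15:-→d16:H0→d17:-→d18:-→d19:-→d20:H1→d21:-→d22:-→d23:-→d24:-→d25:-→d26:-→d27:-→d28:-→d29:-→d30:H0→d31:H2→d32:- -> H2
  add 24.224.0.0/11 -> H0 at depth 11
  add 255.144.198.0/28 -> H1 at depth 28
  add 0.0.0.0/0 -> H1 at depth 0
  add 124.95.67.0/24 -> H2 at depth 24

== LOOKUPS ==
["H2","H2","H2","H1","H2","H2","H2","H0","H2","H2"]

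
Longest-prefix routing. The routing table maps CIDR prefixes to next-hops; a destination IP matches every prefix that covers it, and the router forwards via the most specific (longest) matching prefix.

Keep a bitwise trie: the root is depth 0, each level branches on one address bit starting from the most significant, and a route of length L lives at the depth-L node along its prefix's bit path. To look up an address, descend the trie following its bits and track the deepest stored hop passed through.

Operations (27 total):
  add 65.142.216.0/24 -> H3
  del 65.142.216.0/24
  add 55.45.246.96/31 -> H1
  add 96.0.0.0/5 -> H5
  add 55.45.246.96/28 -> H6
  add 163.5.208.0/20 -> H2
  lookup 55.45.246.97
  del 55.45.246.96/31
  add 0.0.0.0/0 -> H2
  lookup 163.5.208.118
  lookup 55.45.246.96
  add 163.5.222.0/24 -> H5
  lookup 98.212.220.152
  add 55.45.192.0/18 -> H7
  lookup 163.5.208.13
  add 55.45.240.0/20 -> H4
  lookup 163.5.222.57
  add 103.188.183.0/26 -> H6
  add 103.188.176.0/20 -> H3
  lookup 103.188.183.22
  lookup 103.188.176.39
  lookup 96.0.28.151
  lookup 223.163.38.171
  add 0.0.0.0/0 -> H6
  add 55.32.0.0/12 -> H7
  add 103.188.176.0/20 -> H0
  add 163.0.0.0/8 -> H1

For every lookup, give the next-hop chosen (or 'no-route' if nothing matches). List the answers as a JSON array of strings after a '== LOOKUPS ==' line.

Process each operation:
  add 65.142.216.0/24 -> H3 at depth 24
  del 65.142.216.0/24 (clear depth 24)
  add 55.45.246.96/31 -> H1 at depth 31
  add 96.0.0.0/5 -> H5 at depth 5
  add 55.45.246.96/28 -> H6 at depth 28
  add 163.5.208.0/20 -> H2 at depth 20
  Q 55.45.246.97: descend 0011011100101101111101100110000 ; hops seen [H6,H1] ; pick H1
  del 55.45.246.96/31 (clear depth 31)
  add 0.0.0.0/0 -> H2 at depth 0
  Q 163.5.208.118: descend 10100011000001011101 ; hops seen [H2,H2] ; pick H2
  Q 55.45.246.96: descend 0011011100101101111101100110000 ; hops seen [H2,H6] ; pick H6
  add 163.5.222.0/24 -> H5 at depth 24
  Q 98.212.220.152: descend 01100 ; hops seen [H2,H5] ; pick H5
  add 55.45.192.0/18 -> H7 at depth 18
  Q 163.5.208.13: descend 10100011000001011101 ; hops seen [H2,H2] ; pick H2
  add 55.45.240.0/20 -> H4 at depth 20
  Q 163.5.222.57: descend 101000110000010111011110 ; hops seen [H2,H2,H5] ; pick H5
  add 103.188.183.0/26 -> H6 at depth 26
  add 103.188.176.0/20 -> H3 at depth 20
  Q 103.188.183.22: descend 01100111101111001011011100 ; hops seen [H2,H5,H3,H6] ; pick H6
  Q 103.188.176.39: descend 011001111011110010110 ; hops seen [H2,H5,H3] ; pick H3
  Q 96.0.28.151: descend 01100 ; hops seen [H2,H5] ; pick H5
  Q 223.163.38.171: descend 1 ; hops seen [H2] ; pick H2
  add 0.0.0.0/0 -> H6 at depth 0
  add 55.32.0.0/12 -> H7 at depth 12
  add 103.188.176.0/20 -> H0 at depth 20
  add 163.0.0.0/8 -> H1 at depth 8

== LOOKUPS ==
["H1","H2","H6","H5","H2","H5","H6","H3","H5","H2"]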